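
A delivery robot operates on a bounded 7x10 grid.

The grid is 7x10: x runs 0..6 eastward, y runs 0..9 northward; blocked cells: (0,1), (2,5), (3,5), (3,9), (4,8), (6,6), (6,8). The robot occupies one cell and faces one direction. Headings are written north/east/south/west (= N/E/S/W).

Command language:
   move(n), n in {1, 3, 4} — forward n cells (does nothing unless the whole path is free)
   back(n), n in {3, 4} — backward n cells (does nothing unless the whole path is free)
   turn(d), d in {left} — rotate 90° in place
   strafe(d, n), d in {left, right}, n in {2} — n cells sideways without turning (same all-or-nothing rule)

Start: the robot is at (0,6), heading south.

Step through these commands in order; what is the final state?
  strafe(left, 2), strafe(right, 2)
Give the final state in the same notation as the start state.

at (0,6), heading south

initial: at (0,6), heading south
1. strafe(left, 2) → at (2,6), heading south
2. strafe(right, 2) → at (0,6), heading south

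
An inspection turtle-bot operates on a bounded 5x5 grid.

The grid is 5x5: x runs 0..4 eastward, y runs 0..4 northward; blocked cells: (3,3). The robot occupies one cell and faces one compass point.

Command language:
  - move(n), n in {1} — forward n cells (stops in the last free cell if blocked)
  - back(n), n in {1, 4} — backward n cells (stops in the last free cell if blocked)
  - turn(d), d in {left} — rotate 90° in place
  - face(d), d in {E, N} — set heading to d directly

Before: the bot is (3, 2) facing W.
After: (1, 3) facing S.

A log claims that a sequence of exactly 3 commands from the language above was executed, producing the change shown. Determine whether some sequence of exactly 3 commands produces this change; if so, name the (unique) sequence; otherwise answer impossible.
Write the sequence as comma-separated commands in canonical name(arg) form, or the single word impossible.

impossible

no 3-step route produces this change.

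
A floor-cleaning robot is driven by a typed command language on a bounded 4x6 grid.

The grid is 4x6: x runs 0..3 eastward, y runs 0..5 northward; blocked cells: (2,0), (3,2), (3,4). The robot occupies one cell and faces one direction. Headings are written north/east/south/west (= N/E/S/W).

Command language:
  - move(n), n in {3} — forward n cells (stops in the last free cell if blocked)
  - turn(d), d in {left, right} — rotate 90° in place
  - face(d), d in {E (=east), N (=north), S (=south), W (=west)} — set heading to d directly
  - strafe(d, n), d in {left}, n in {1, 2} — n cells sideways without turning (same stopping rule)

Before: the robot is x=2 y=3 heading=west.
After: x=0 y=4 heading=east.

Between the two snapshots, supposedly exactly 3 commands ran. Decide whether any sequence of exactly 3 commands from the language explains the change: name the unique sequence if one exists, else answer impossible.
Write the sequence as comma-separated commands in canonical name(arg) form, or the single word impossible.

move(3), face(E), strafe(left, 1)

key: position moved to (0,4) AND the heading swung to E — translation plus rotation needed
start: x=2 y=3 heading=west
step 1 (move(3)): x=0 y=3 heading=west
step 2 (face(E)): x=0 y=3 heading=east
step 3 (strafe(left, 1)): x=0 y=4 heading=east
all 729 alternatives checked — unique.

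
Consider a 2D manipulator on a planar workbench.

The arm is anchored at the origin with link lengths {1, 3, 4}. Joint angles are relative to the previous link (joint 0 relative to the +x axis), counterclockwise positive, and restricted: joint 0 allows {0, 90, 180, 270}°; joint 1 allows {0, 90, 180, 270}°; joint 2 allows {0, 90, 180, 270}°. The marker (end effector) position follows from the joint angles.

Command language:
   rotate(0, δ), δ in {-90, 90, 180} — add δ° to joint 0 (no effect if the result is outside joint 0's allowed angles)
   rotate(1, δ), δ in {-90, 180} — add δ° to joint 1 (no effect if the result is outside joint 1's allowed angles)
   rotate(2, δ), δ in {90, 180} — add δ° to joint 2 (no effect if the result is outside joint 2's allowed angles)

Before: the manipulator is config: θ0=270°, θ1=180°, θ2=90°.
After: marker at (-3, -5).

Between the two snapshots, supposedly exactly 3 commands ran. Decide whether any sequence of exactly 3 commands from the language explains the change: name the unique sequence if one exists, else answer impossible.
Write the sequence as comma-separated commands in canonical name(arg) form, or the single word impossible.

from: config: θ0=270°, θ1=180°, θ2=90°
step 1 (rotate(1, -90)): config: θ0=270°, θ1=90°, θ2=90°
step 2 (rotate(1, -90)): config: θ0=270°, θ1=0°, θ2=90°
step 3 (rotate(1, -90)): config: θ0=270°, θ1=270°, θ2=90°
no rival 3-sequence matches.

rotate(1, -90), rotate(1, -90), rotate(1, -90)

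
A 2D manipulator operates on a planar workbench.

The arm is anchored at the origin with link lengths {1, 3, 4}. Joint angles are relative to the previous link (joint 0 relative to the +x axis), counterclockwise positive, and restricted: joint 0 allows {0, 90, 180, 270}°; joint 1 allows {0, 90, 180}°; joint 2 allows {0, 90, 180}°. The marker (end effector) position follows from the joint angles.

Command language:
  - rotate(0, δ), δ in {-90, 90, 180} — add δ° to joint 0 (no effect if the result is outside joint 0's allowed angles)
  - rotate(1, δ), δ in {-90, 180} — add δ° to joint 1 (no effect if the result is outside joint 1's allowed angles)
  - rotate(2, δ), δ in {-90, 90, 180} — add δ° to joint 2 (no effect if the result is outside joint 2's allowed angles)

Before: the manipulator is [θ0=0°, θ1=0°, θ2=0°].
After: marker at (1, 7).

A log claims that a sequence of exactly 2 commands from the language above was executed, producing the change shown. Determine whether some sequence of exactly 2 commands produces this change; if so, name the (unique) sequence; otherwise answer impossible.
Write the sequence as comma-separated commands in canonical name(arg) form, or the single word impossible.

key: running rotate(1, -90) before rotate(1, 180) would end elsewhere — order is forced
initial: [θ0=0°, θ1=0°, θ2=0°]
step 1 (rotate(1, 180)): [θ0=0°, θ1=180°, θ2=0°]
step 2 (rotate(1, -90)): [θ0=0°, θ1=90°, θ2=0°]
uniquely the one of 64 2-step routes that fits.

rotate(1, 180), rotate(1, -90)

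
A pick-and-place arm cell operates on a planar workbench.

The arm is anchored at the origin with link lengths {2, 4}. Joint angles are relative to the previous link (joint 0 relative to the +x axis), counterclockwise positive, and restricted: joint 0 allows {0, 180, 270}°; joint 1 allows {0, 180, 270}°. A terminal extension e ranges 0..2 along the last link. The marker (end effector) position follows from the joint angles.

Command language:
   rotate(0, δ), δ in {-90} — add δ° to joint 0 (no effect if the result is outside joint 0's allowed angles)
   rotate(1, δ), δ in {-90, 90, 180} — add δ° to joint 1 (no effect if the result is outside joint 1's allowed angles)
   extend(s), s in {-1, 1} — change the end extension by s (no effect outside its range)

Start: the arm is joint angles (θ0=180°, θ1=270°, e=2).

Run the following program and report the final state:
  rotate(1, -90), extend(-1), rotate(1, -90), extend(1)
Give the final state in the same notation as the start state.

t0: joint angles (θ0=180°, θ1=270°, e=2)
step 1 (rotate(1, -90)): joint angles (θ0=180°, θ1=180°, e=2)
step 2 (extend(-1)): joint angles (θ0=180°, θ1=180°, e=1)
step 3 (rotate(1, -90)): joint angles (θ0=180°, θ1=180°, e=1)
step 4 (extend(1)): joint angles (θ0=180°, θ1=180°, e=2)

joint angles (θ0=180°, θ1=180°, e=2)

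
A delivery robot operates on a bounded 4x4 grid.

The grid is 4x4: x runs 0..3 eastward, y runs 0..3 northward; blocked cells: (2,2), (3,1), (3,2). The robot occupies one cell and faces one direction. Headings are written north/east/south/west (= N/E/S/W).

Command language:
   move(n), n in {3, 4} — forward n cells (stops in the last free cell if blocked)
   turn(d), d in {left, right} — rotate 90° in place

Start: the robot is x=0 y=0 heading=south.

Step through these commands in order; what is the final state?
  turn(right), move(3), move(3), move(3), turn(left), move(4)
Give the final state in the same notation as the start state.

start: x=0 y=0 heading=south
t=1 turn(right) ⇒ x=0 y=0 heading=west
t=2 move(3) ⇒ x=0 y=0 heading=west
t=3 move(3) ⇒ x=0 y=0 heading=west
t=4 move(3) ⇒ x=0 y=0 heading=west
t=5 turn(left) ⇒ x=0 y=0 heading=south
t=6 move(4) ⇒ x=0 y=0 heading=south

x=0 y=0 heading=south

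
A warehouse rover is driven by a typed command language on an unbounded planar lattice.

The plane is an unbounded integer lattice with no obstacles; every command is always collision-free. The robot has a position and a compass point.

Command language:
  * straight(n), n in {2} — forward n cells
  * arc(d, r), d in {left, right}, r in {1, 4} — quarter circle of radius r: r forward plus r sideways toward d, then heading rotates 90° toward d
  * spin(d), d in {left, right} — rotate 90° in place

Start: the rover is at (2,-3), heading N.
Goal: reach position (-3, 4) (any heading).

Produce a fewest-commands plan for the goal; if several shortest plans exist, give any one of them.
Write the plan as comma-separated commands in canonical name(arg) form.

t0: at (2,-3), heading N
[1] after arc(left, 4): at (-2,1), heading W
[2] after arc(right, 1): at (-3,2), heading N
[3] after straight(2): at (-3,4), heading N
no 2-step plan works, so 3 is optimal.

arc(left, 4), arc(right, 1), straight(2)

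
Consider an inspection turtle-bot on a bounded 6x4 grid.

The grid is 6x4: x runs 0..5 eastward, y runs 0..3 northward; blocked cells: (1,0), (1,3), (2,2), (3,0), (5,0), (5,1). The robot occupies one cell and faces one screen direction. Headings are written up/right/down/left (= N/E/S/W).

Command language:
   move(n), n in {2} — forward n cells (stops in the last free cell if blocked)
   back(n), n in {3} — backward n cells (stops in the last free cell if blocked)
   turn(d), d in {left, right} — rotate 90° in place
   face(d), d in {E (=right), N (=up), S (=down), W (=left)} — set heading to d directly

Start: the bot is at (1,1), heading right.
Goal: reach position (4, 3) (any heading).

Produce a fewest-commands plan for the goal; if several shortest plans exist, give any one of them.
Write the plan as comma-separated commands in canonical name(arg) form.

start: at (1,1), heading right
[1] after move(2): at (3,1), heading right
[2] after move(2): at (4,1), heading right
[3] after face(S): at (4,1), heading down
[4] after back(3): at (4,3), heading down
minimal: 4 command(s), checked below 4.

move(2), move(2), face(S), back(3)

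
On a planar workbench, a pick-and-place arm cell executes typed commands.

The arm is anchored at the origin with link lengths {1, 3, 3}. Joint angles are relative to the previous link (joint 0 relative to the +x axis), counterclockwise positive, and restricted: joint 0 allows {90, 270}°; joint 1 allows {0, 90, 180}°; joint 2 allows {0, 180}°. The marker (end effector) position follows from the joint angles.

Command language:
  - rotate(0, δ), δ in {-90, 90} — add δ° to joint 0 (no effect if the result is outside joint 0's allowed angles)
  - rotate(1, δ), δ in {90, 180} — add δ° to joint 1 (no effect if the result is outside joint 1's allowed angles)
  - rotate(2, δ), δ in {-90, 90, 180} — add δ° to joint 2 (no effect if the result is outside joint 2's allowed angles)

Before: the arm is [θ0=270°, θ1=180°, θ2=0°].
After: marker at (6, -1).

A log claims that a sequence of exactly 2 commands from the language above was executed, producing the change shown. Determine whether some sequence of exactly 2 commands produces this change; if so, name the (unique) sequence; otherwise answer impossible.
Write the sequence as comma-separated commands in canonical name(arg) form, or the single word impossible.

rotate(1, 180), rotate(1, 90)

key: order matters: swapping rotate(1, 180) and rotate(1, 90) lands elsewhere
start: [θ0=270°, θ1=180°, θ2=0°]
t=1 rotate(1, 180) ⇒ [θ0=270°, θ1=0°, θ2=0°]
t=2 rotate(1, 90) ⇒ [θ0=270°, θ1=90°, θ2=0°]
all 49 alternatives checked — unique.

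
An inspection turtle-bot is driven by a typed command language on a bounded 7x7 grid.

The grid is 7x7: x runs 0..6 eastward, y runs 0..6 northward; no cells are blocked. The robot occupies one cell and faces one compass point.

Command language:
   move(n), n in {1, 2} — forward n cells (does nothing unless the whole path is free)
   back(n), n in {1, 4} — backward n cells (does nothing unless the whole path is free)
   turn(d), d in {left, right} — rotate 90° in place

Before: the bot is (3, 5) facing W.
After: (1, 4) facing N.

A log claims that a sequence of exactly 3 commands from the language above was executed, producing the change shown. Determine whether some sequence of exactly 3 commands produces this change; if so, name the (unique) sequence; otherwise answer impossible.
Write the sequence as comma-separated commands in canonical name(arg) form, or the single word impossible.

key: running back(1) before move(2) would end elsewhere — order is forced
from: (3, 5) facing W
step 1 (move(2)): (1, 5) facing W
step 2 (turn(right)): (1, 5) facing N
step 3 (back(1)): (1, 4) facing N
uniquely the one of 216 3-step routes that fits.

move(2), turn(right), back(1)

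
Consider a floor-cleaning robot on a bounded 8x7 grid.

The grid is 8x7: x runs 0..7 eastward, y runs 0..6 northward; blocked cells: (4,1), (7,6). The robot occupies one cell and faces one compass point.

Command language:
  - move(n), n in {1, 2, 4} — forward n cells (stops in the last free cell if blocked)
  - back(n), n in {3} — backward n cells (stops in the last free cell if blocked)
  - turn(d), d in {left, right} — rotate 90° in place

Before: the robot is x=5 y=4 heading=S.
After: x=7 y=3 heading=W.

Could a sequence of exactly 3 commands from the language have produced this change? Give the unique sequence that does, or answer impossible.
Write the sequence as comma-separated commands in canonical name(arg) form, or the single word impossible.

move(1), turn(right), back(3)

key: position moved to (7,3) AND the heading swung to W — translation plus rotation needed
from: x=5 y=4 heading=S
1. move(1) → x=5 y=3 heading=S
2. turn(right) → x=5 y=3 heading=W
3. back(3) → x=7 y=3 heading=W
no other 3-command option fits: unique.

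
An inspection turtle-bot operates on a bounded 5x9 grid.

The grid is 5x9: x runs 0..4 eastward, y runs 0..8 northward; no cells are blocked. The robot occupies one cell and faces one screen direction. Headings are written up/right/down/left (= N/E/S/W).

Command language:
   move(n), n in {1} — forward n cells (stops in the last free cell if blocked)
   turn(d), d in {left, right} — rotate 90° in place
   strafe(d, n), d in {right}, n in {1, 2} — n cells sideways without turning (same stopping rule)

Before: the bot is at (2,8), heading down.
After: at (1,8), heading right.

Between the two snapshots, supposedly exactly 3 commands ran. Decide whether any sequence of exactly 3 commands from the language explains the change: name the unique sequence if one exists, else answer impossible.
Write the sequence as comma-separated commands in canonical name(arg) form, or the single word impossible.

strafe(right, 2), turn(left), move(1)

key: position moved to (1,8) AND the heading swung to E — translation plus rotation needed
initial: at (2,8), heading down
step 1 (strafe(right, 2)): at (0,8), heading down
step 2 (turn(left)): at (0,8), heading right
step 3 (move(1)): at (1,8), heading right
no other 3-command option fits: unique.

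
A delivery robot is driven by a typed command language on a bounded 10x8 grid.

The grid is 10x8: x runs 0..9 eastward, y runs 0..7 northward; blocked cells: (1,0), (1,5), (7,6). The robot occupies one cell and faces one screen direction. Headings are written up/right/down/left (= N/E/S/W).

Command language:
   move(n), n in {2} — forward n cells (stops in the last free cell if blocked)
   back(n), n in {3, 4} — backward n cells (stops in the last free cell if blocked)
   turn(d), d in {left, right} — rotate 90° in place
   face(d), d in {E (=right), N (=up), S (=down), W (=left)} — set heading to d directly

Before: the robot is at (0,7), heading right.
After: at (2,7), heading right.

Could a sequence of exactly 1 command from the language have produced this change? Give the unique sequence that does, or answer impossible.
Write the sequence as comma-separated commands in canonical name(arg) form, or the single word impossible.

key: heading stays E — the single command does not turn
from: at (0,7), heading right
step 1 (move(2)): at (2,7), heading right
no other 1-command option fits: unique.

move(2)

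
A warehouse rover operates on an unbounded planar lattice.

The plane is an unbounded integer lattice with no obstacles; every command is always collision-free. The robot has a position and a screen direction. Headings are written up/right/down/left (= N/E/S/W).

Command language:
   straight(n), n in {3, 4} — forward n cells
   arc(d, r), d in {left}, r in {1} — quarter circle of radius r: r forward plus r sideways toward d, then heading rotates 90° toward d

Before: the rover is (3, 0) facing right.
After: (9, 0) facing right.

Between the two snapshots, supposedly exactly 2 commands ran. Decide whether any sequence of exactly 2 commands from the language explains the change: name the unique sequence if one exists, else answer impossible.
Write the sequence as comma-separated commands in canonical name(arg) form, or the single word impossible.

straight(3), straight(3)

key: still facing E at the end — nothing in the sequence rotates
begin: (3, 0) facing right
t=1 straight(3) ⇒ (6, 0) facing right
t=2 straight(3) ⇒ (9, 0) facing right
no other 2-command option fits: unique.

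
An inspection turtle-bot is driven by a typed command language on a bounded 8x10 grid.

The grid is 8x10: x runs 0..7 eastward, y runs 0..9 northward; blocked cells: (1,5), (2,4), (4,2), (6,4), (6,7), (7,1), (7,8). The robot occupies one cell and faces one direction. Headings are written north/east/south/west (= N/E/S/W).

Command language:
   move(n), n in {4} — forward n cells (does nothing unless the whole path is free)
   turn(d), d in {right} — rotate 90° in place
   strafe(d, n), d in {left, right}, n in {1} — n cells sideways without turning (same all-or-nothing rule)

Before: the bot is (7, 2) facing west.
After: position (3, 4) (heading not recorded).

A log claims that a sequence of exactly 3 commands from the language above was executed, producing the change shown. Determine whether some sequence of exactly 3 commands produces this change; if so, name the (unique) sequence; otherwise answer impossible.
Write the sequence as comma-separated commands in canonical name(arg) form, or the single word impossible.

strafe(right, 1), move(4), strafe(right, 1)

begin: (7, 2) facing west
step 1 (strafe(right, 1)): (7, 3) facing west
step 2 (move(4)): (3, 3) facing west
step 3 (strafe(right, 1)): (3, 4) facing west
uniquely the one of 64 3-step routes that fits.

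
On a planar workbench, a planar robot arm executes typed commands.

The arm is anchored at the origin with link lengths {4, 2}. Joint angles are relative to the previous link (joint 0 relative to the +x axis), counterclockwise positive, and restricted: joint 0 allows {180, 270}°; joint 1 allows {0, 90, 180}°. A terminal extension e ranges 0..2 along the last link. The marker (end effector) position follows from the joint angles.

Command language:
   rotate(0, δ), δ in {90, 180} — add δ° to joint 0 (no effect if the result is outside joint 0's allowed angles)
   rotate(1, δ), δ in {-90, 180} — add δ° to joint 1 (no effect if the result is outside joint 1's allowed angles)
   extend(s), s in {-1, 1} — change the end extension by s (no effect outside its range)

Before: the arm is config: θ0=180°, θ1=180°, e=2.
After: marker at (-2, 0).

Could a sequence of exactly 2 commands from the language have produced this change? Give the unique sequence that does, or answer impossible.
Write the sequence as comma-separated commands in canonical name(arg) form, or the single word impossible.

start: config: θ0=180°, θ1=180°, e=2
t=1 extend(-1) ⇒ config: θ0=180°, θ1=180°, e=1
t=2 extend(-1) ⇒ config: θ0=180°, θ1=180°, e=0
uniquely the one of 36 2-step routes that fits.

extend(-1), extend(-1)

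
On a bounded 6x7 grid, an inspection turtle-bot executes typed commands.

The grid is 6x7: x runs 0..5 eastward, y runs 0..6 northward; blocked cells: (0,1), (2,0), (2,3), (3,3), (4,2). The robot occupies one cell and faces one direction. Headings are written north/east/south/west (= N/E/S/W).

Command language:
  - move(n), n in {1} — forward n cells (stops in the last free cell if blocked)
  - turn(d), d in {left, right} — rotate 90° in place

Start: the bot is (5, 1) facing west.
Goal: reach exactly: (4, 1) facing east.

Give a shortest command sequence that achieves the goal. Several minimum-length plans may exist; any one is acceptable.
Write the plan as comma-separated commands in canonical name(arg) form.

move(1), turn(right), turn(right)

start: (5, 1) facing west
[1] after move(1): (4, 1) facing west
[2] after turn(right): (4, 1) facing north
[3] after turn(right): (4, 1) facing east
shorter routes all fall short; 3 is best.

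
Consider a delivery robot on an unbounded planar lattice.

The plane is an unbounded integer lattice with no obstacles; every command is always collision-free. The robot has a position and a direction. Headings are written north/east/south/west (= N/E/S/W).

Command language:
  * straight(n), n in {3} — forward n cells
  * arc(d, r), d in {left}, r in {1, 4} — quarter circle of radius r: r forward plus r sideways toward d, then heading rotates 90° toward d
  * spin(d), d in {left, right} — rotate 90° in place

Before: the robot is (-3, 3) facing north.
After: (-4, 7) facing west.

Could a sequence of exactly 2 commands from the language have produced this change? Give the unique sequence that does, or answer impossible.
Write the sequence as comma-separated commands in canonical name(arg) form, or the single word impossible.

straight(3), arc(left, 1)

key: order matters: swapping straight(3) and arc(left, 1) lands elsewhere
start: (-3, 3) facing north
1. straight(3) → (-3, 6) facing north
2. arc(left, 1) → (-4, 7) facing west
no rival 2-sequence matches.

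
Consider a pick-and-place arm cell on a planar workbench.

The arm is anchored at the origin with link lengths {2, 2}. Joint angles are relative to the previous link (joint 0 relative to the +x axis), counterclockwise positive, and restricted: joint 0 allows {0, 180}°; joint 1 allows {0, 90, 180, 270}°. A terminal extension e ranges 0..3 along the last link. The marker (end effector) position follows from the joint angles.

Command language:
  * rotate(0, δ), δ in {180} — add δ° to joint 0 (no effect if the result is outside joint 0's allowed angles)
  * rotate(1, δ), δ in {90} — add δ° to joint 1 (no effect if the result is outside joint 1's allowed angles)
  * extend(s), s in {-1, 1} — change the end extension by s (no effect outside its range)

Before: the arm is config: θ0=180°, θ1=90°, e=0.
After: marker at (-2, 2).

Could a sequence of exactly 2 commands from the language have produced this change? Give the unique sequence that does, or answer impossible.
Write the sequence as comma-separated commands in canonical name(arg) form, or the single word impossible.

initial: config: θ0=180°, θ1=90°, e=0
step 1 (rotate(1, 90)): config: θ0=180°, θ1=180°, e=0
step 2 (rotate(1, 90)): config: θ0=180°, θ1=270°, e=0
uniquely the one of 16 2-step routes that fits.

rotate(1, 90), rotate(1, 90)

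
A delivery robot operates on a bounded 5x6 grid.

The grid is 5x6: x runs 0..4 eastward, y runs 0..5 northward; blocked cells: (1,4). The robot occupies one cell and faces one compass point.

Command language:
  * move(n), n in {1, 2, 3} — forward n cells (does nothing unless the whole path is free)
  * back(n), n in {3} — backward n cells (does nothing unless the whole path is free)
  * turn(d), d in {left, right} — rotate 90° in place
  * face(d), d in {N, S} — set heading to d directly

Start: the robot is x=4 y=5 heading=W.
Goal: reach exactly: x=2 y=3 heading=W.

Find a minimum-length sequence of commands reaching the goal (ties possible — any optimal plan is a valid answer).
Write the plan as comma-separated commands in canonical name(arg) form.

move(2), face(S), move(2), turn(right)

initial: x=4 y=5 heading=W
[1] after move(2): x=2 y=5 heading=W
[2] after face(S): x=2 y=5 heading=S
[3] after move(2): x=2 y=3 heading=S
[4] after turn(right): x=2 y=3 heading=W
shorter routes all fall short; 4 is best.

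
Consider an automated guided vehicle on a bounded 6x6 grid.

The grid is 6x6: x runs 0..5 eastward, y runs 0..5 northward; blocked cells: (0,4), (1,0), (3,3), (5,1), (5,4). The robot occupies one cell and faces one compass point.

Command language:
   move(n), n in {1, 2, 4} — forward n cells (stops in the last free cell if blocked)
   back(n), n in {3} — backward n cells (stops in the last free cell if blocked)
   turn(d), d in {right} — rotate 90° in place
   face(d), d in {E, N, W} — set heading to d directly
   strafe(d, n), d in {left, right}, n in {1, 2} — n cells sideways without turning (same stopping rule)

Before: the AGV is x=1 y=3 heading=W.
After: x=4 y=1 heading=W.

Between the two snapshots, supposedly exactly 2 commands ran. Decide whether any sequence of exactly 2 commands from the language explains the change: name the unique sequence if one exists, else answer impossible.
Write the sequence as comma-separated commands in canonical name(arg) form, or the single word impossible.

key: still facing W at the end — nothing in the sequence rotates
from: x=1 y=3 heading=W
1. strafe(left, 2) → x=1 y=1 heading=W
2. back(3) → x=4 y=1 heading=W
no rival 2-sequence matches.

strafe(left, 2), back(3)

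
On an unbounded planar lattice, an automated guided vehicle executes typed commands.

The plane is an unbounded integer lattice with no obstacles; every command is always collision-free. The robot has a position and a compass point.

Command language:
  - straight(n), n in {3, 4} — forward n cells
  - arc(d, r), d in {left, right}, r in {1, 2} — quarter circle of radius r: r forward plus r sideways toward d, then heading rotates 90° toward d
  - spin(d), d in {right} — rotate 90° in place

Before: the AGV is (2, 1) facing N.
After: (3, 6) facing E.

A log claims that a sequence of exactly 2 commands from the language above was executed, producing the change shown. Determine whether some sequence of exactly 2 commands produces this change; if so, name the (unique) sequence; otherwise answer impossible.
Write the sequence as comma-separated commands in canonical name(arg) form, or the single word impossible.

straight(4), arc(right, 1)

key: order matters: swapping straight(4) and arc(right, 1) lands elsewhere
start: (2, 1) facing N
t=1 straight(4) ⇒ (2, 5) facing N
t=2 arc(right, 1) ⇒ (3, 6) facing E
no rival 2-sequence matches.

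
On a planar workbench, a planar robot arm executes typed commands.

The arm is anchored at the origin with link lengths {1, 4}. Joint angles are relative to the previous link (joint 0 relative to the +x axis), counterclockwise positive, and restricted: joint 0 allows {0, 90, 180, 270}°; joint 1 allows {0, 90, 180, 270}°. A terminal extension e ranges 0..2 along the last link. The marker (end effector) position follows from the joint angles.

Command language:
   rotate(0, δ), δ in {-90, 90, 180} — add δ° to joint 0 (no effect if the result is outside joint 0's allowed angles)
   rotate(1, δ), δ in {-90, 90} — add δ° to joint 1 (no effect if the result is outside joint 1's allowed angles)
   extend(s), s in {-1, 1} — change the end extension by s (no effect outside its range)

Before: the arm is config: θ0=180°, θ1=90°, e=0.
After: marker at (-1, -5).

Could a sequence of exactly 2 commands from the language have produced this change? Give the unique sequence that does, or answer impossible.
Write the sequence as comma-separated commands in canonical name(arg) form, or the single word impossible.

extend(-1), extend(1)

key: order matters: swapping extend(-1) and extend(1) lands elsewhere
initial: config: θ0=180°, θ1=90°, e=0
[1] after extend(-1): config: θ0=180°, θ1=90°, e=0
[2] after extend(1): config: θ0=180°, θ1=90°, e=1
all 49 alternatives checked — unique.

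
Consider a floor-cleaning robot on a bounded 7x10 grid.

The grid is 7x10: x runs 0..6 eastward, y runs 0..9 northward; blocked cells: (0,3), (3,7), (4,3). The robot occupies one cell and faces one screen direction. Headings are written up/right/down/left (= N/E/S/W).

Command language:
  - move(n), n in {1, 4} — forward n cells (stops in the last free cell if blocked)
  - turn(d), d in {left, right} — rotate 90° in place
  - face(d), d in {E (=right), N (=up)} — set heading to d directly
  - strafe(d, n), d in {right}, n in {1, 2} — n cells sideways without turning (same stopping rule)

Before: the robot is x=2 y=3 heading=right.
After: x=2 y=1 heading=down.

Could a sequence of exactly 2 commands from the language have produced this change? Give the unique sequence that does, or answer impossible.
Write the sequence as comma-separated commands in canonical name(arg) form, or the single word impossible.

strafe(right, 2), turn(right)

key: running turn(right) before strafe(right, 2) would end elsewhere — order is forced
begin: x=2 y=3 heading=right
1. strafe(right, 2) → x=2 y=1 heading=right
2. turn(right) → x=2 y=1 heading=down
no rival 2-sequence matches.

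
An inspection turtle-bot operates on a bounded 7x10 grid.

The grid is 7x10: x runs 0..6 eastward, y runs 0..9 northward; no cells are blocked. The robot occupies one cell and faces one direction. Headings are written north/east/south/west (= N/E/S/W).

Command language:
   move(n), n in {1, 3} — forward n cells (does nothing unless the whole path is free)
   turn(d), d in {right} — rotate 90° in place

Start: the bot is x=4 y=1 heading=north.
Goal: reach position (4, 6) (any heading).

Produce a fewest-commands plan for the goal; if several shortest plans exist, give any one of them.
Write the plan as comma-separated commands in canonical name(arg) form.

start: x=4 y=1 heading=north
1. move(1) → x=4 y=2 heading=north
2. move(1) → x=4 y=3 heading=north
3. move(3) → x=4 y=6 heading=north
shorter routes all fall short; 3 is best.

move(1), move(1), move(3)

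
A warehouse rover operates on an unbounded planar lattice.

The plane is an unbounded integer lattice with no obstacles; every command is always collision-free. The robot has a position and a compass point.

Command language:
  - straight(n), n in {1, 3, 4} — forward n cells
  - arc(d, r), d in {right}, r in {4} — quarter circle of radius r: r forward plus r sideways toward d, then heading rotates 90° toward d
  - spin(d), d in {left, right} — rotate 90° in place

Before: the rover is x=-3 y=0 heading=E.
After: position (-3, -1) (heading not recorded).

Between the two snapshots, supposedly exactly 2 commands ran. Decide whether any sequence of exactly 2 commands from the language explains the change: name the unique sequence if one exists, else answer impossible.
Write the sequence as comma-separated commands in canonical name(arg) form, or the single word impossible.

spin(right), straight(1)

key: order matters: swapping spin(right) and straight(1) lands elsewhere
begin: x=-3 y=0 heading=E
step 1 (spin(right)): x=-3 y=0 heading=S
step 2 (straight(1)): x=-3 y=-1 heading=S
no rival 2-sequence matches.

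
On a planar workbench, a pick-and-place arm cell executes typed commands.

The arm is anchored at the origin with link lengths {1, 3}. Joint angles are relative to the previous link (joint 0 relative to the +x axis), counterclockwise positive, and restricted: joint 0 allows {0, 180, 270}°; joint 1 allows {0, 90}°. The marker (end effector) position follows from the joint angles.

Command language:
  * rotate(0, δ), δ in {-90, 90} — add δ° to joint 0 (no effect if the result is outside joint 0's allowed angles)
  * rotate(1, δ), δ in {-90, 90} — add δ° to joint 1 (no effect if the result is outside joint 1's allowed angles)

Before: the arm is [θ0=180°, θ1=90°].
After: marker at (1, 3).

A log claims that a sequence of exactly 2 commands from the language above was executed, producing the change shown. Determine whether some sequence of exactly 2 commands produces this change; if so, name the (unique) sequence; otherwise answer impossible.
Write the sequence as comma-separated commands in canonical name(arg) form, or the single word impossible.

from: [θ0=180°, θ1=90°]
[1] after rotate(0, 90): [θ0=270°, θ1=90°]
[2] after rotate(0, 90): [θ0=0°, θ1=90°]
uniquely the one of 16 2-step routes that fits.

rotate(0, 90), rotate(0, 90)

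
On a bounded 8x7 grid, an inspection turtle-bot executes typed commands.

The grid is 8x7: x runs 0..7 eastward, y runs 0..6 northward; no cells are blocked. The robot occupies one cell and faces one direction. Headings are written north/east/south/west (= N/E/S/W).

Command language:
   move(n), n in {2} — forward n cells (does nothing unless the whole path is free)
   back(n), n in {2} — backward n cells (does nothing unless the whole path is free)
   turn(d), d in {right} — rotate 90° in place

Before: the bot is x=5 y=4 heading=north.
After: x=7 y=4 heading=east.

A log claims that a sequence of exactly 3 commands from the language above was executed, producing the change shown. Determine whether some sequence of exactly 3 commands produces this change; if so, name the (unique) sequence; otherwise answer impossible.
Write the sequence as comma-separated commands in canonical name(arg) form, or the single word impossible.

key: position moved to (7,4) AND the heading swung to E — translation plus rotation needed
begin: x=5 y=4 heading=north
step 1 (turn(right)): x=5 y=4 heading=east
step 2 (move(2)): x=7 y=4 heading=east
step 3 (move(2)): x=7 y=4 heading=east
no other 3-command option fits: unique.

turn(right), move(2), move(2)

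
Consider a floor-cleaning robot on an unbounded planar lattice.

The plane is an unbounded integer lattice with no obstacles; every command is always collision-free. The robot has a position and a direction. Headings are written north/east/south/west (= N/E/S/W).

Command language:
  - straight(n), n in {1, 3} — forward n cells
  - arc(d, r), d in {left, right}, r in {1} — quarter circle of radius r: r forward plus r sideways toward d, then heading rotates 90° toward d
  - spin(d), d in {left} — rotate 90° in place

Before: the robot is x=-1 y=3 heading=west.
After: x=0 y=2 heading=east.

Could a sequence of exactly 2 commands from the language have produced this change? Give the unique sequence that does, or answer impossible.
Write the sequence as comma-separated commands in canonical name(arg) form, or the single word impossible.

key: order matters: swapping spin(left) and arc(left, 1) lands elsewhere
initial: x=-1 y=3 heading=west
[1] after spin(left): x=-1 y=3 heading=south
[2] after arc(left, 1): x=0 y=2 heading=east
uniquely the one of 25 2-step routes that fits.

spin(left), arc(left, 1)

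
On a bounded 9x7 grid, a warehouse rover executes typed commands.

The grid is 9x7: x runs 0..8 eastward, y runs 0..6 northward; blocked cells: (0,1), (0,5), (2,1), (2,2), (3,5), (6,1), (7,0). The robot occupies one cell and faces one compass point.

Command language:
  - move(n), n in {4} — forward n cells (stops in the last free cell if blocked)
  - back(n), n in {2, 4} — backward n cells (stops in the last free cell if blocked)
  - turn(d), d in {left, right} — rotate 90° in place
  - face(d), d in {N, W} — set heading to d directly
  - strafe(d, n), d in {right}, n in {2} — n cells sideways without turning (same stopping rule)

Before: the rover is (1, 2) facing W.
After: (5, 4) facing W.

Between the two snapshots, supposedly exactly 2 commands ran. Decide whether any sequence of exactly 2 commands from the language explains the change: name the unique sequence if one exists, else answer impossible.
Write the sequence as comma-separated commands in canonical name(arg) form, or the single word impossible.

strafe(right, 2), back(4)

key: heading stays W — no command in the sequence turns
begin: (1, 2) facing W
step 1 (strafe(right, 2)): (1, 4) facing W
step 2 (back(4)): (5, 4) facing W
no rival 2-sequence matches.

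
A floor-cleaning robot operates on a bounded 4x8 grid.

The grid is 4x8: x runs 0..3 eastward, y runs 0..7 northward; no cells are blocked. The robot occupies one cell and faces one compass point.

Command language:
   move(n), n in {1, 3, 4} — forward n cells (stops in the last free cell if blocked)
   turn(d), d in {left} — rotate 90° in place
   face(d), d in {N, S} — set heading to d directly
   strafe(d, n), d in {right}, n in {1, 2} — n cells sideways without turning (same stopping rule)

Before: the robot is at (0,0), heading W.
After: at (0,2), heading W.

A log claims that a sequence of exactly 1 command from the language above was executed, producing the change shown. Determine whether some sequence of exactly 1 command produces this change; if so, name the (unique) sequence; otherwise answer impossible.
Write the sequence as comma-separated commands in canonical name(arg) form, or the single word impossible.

key: heading stays W — the single command does not turn
start: at (0,0), heading W
[1] after strafe(right, 2): at (0,2), heading W
no rival 1-sequence matches.

strafe(right, 2)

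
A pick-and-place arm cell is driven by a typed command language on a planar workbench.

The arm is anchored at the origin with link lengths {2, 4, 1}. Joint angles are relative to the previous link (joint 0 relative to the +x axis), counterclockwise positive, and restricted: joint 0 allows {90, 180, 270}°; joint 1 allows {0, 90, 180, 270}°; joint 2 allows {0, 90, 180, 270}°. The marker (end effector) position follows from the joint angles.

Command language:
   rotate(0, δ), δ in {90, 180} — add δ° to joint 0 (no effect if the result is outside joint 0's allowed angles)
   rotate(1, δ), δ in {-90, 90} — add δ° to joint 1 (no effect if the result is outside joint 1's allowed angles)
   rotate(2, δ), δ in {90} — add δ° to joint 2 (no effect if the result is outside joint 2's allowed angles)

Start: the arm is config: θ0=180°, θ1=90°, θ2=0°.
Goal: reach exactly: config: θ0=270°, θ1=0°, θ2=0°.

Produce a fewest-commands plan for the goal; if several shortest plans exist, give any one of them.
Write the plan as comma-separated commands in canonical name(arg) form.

rotate(1, -90), rotate(0, 90)

initial: config: θ0=180°, θ1=90°, θ2=0°
1. rotate(1, -90) → config: θ0=180°, θ1=0°, θ2=0°
2. rotate(0, 90) → config: θ0=270°, θ1=0°, θ2=0°
no 1-step plan works, so 2 is optimal.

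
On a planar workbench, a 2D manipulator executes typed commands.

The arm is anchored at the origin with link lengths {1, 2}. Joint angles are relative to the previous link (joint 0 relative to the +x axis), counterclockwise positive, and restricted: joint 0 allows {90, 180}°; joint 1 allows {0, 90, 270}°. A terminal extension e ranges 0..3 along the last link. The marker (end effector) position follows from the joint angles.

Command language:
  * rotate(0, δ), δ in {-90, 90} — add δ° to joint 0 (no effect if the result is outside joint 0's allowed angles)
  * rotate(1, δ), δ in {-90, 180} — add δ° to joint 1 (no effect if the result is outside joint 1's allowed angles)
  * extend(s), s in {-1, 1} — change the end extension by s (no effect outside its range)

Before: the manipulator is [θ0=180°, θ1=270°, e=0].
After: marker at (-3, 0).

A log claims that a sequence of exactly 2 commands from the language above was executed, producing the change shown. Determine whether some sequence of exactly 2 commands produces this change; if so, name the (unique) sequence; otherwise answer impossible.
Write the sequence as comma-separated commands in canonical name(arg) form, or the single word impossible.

key: order matters: swapping rotate(1, 180) and rotate(1, -90) lands elsewhere
from: [θ0=180°, θ1=270°, e=0]
[1] after rotate(1, 180): [θ0=180°, θ1=90°, e=0]
[2] after rotate(1, -90): [θ0=180°, θ1=0°, e=0]
uniquely the one of 36 2-step routes that fits.

rotate(1, 180), rotate(1, -90)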